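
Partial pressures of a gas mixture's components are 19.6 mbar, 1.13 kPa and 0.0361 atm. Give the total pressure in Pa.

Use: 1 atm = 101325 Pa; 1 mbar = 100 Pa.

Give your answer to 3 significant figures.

19.6 mbar × 100 = 1960 Pa
1.13 kPa × 1000 = 1130 Pa
0.0361 atm × 101325 = 3657.83 Pa
Total: 1960 + 1130 + 3657.83 = 6747.83 Pa

6750 Pa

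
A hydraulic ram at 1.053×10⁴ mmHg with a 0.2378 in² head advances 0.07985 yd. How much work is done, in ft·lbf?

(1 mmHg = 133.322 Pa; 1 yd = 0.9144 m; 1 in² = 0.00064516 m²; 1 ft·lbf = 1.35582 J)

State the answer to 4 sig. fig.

1.053×10⁴ mmHg → 1.40388×10⁶ Pa
0.2378 in² → 1.53419×10⁻⁴ m²
F = P × A = 1.40388×10⁶ × 1.53419×10⁻⁴ = 215.382 N
0.07985 yd → 0.0730148 m
W = F × d = 215.382 × 0.0730148 = 15.7261 J
In ft·lbf: 15.7261 / 1.35582 = 11.599 ft·lbf

11.60 ft·lbf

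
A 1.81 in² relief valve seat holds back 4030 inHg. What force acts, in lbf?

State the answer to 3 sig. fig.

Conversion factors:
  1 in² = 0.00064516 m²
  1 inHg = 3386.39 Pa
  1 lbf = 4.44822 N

3580 lbf

4030 inHg × 3386.39 = 1.36472×10⁷ Pa
1.81 in² × 0.00064516 = 0.00116774 m²
F = P × A = 1.36472×10⁷ Pa × 0.00116774 m² = 15936.4 N
15936.4 N ÷ (4.44822 N/lbf) = 3582.65 lbf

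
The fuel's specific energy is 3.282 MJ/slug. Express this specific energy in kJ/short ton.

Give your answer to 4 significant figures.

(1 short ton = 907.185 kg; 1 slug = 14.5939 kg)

2.040×10⁵ kJ/short ton

3.282 MJ/slug × 1000000 J/MJ ÷ 14.5939 kg/slug = 224888 J/kg
224888 J/kg ÷ 1000 J/kJ × 907.185 kg/short ton = 204015 kJ/short ton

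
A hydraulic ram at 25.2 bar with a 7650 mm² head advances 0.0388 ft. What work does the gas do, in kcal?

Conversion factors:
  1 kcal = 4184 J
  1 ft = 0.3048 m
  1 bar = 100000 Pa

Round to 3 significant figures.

0.0545 kcal

25.2 bar → 2.52×10⁶ Pa
7650 mm² → 0.00765 m²
F = P × A = 2.52×10⁶ × 0.00765 = 19278 N
0.0388 ft → 0.0118262 m
W = F × d = 19278 × 0.0118262 = 227.985 J
In kcal: 227.985 / 4184 = 0.0544897 kcal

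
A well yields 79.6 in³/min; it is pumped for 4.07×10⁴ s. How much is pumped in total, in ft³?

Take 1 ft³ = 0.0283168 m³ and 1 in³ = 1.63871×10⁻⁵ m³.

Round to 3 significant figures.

79.6 in³/min → 2.17402×10⁻⁵ m³/s
V = Q × t = 2.17402×10⁻⁵ × 40700 = 0.884826 m³
In ft³: 0.884826 / 0.0283168 = 31.2474 ft³

31.2 ft³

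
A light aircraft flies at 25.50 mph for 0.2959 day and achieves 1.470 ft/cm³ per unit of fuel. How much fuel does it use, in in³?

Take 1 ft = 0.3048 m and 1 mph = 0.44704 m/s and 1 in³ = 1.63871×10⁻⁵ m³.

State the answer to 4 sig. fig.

3.969×10⁴ in³

25.50 mph → 11.3995 m/s
0.2959 day → 25565.8 s
d = v × t = 11.3995 × 25565.8 = 291437 m
1.470 ft/cm³ → 448056 m/m³
V = d / (distance per unit fuel) = 291437 / 448056 = 0.650448 m³
In in³: 0.650448 / 1.63871×10⁻⁵ = 39692.7 in³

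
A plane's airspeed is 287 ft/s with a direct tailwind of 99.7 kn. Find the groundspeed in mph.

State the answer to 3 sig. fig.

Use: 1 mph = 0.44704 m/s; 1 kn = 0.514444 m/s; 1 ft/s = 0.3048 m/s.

310 mph

287 ft/s × 0.3048 = 87.4776 m/s
99.7 kn × 0.514444 = 51.2901 m/s
Total: 87.4776 + 51.2901 = 138.768 m/s
In mph: 138.768 / 0.44704 = 310.415 mph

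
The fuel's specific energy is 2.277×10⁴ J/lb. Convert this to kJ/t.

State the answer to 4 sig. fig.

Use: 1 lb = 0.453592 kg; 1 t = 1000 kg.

2.277×10⁴ J/lb ÷ 0.453592 kg/lb = 50199.3 J/kg
50199.3 J/kg ÷ 1000 J/kJ × 1000 kg/t = 50199.3 kJ/t

5.020×10⁴ kJ/t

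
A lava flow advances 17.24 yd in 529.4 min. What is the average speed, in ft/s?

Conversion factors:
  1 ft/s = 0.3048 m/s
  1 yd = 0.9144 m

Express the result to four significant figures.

0.001628 ft/s

17.24 yd × 0.9144 = 15.7643 m
529.4 min × 60 = 31764 s
v = d / t = 15.7643 m / 31764 s = 4.96295×10⁻⁴ m/s
4.96295×10⁻⁴ m/s ÷ (0.3048 m/s/ft/s) = 0.00162826 ft/s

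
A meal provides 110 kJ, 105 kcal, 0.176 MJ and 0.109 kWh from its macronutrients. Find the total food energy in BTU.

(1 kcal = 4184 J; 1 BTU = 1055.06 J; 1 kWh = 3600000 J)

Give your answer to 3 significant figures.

1060 BTU

110 kJ × 1000 = 110000 J
105 kcal × 4184 = 439320 J
0.176 MJ × 1000000 = 176000 J
0.109 kWh × 3600000 = 392400 J
Sum: 110000 + 439320 + 176000 + 392400 = 1.11772×10⁶ J
In BTU: 1.11772×10⁶ / 1055.06 = 1059.39 BTU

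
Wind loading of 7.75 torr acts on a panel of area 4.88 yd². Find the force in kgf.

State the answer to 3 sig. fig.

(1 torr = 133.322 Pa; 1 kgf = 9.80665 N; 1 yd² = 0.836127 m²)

430 kgf

7.75 torr × 133.322 → 1033.25 Pa
4.88 yd² × 0.836127 → 4.0803 m²
F = P × A = 1033.25 Pa × 4.0803 m² = 4215.97 N
4215.97 N ÷ (9.80665 N/kgf) = 429.909 kgf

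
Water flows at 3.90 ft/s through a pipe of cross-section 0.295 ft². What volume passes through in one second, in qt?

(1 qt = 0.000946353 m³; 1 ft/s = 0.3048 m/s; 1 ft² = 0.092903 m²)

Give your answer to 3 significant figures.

3.90 ft/s × 0.3048 → 1.18872 m/s
0.295 ft² × 0.092903 → 0.0274064 m²
V = v × A × t = 1.18872 m/s × 0.0274064 m² × 1 s = 0.0325785 m³
0.0325785 m³ ÷ (0.000946353 m³/qt) = 34.4253 qt

34.4 qt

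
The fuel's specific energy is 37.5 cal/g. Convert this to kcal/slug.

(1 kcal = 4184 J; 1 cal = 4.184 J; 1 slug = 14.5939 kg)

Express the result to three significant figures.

547 kcal/slug

37.5 cal/g × 4.184 J/cal ÷ 0.001 kg/g = 156900 J/kg
156900 J/kg ÷ 4184 J/kcal × 14.5939 kg/slug = 547.271 kcal/slug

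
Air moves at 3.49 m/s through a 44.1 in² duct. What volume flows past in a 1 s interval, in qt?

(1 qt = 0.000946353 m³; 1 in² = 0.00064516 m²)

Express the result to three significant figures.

105 qt

44.1 in² × 0.00064516 = 0.0284516 m²
V = v × A × t = 3.49 m/s × 0.0284516 m² × 1 s = 0.0992961 m³
0.0992961 m³ ÷ (0.000946353 m³/qt) = 104.925 qt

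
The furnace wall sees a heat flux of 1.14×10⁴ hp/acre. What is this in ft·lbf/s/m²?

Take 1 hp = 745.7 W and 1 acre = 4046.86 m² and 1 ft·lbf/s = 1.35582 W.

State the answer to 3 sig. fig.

1.14×10⁴ hp/acre × 745.7 W/hp ÷ 4046.86 m²/acre = 2100.64 W/m²
2100.64 W/m² ÷ 1.35582 W/ft·lbf/s = 1549.35 ft·lbf/s/m²

1550 ft·lbf/s/m²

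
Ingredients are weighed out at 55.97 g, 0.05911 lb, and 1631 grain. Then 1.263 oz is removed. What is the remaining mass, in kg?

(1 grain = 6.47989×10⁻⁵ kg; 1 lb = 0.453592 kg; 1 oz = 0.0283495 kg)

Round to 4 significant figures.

55.97 g × 0.001 = 0.05597 kg
0.05911 lb × 0.453592 = 0.0268118 kg
1631 grain × 6.47989×10⁻⁵ = 0.105687 kg
1.263 oz × 0.0283495 = 0.0358054 kg
Net: 0.05597 + 0.0268118 + 0.105687 − 0.0358054 = 0.152663 kg

0.1527 kg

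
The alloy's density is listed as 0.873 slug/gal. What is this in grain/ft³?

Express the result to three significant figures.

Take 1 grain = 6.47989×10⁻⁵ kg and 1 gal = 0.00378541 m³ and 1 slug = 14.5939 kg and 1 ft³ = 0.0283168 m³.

0.873 slug/gal × 14.5939 kg/slug ÷ 0.00378541 m³/gal = 3365.68 kg/m³
3365.68 kg/m³ ÷ 6.47989×10⁻⁵ kg/grain × 0.0283168 m³/ft³ = 1.47079×10⁶ grain/ft³

1.47×10⁶ grain/ft³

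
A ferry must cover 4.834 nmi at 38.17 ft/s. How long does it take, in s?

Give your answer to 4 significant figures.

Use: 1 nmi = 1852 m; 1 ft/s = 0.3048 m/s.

769.5 s

4.834 nmi × 1852 = 8952.57 m
38.17 ft/s × 0.3048 = 11.6342 m/s
t = d / v = 8952.57 m / 11.6342 m/s = 769.505 s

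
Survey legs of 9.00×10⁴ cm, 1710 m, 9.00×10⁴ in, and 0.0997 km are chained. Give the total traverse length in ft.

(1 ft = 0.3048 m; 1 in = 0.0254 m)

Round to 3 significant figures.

1.64×10⁴ ft

9.00×10⁴ cm × 0.01 = 900 m
1710 m (already m)
9.00×10⁴ in × 0.0254 = 2286 m
0.0997 km × 1000 = 99.7 m
Sum: 900 + 1710 + 2286 + 99.7 = 4995.7 m
In ft: 4995.7 / 0.3048 = 16390.1 ft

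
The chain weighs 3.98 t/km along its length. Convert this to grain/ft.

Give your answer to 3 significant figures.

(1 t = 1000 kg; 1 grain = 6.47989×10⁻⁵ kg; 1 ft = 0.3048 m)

3.98 t/km × 1000 kg/t ÷ 1000 m/km = 3.98 kg/m
3.98 kg/m ÷ 6.47989×10⁻⁵ kg/grain × 0.3048 m/ft = 18721.1 grain/ft

1.87×10⁴ grain/ft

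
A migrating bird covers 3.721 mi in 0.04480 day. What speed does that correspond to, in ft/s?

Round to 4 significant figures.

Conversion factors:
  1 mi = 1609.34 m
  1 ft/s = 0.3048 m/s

5.076 ft/s

3.721 mi × 1609.34 → 5988.35 m
0.04480 day × 86400 → 3870.72 s
v = d / t = 5988.35 m / 3870.72 s = 1.54709 m/s
1.54709 m/s ÷ (0.3048 m/s/ft/s) = 5.07575 ft/s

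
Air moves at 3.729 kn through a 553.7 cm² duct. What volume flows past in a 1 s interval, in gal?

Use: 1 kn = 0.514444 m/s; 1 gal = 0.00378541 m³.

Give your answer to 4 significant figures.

3.729 kn × 0.514444 = 1.91836 m/s
553.7 cm² × 0.0001 = 0.05537 m²
V = v × A × t = 1.91836 m/s × 0.05537 m² × 1 s = 0.10622 m³
0.10622 m³ ÷ (0.00378541 m³/gal) = 28.0604 gal

28.06 gal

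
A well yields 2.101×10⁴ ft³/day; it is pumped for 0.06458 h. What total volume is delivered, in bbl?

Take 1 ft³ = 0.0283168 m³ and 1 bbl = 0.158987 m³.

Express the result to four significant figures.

10.07 bbl

2.101×10⁴ ft³/day → 0.00688583 m³/s
0.06458 h → 232.488 s
V = Q × t = 0.00688583 × 232.488 = 1.60087 m³
In bbl: 1.60087 / 0.158987 = 10.0692 bbl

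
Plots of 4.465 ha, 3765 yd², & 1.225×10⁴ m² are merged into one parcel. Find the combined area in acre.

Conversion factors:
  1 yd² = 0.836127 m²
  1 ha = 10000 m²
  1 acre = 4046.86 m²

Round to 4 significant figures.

4.465 ha × 10000 = 44650 m²
3765 yd² × 0.836127 = 3148.02 m²
1.225×10⁴ m² (already m²)
Total: 44650 + 3148.02 + 12250 = 60048 m²
In acre: 60048 / 4046.86 = 14.8382 acre

14.84 acre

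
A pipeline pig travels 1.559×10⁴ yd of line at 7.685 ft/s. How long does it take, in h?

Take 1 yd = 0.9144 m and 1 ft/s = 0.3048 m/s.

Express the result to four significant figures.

1.559×10⁴ yd × 0.9144 = 14255.5 m
7.685 ft/s × 0.3048 = 2.34239 m/s
t = d / v = 14255.5 m / 2.34239 m/s = 6085.88 s
6085.88 s ÷ (3600 s/h) = 1.69052 h

1.691 h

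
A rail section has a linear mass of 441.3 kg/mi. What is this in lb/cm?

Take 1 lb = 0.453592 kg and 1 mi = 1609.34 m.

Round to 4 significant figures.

0.006045 lb/cm

441.3 kg/mi ÷ 1609.34 m/mi = 0.274212 kg/m
0.274212 kg/m ÷ 0.453592 kg/lb × 0.01 m/cm = 0.00604534 lb/cm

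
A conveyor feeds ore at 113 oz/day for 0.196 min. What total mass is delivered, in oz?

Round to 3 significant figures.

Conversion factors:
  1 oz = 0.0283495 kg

113 oz/day → 3.70775×10⁻⁵ kg/s
0.196 min → 11.76 s
m = ṁ × t = 3.70775×10⁻⁵ × 11.76 = 4.36031×10⁻⁴ kg
In oz: 4.36031×10⁻⁴ / 0.0283495 = 0.0153806 oz

0.0154 oz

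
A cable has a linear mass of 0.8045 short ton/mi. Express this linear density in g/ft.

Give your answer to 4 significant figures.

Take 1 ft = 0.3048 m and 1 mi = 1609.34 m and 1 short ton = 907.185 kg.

138.2 g/ft

0.8045 short ton/mi × 907.185 kg/short ton ÷ 1609.34 m/mi = 0.453497 kg/m
0.453497 kg/m ÷ 0.001 kg/g × 0.3048 m/ft = 138.226 g/ft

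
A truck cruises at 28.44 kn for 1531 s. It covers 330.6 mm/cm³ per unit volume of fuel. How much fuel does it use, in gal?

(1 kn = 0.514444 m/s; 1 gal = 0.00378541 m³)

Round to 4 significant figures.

28.44 kn → 14.6308 m/s
d = v × t = 14.6308 × 1531 = 22399.8 m
330.6 mm/cm³ → 330600 m/m³
V = d / (distance per unit fuel) = 22399.8 / 330600 = 0.067755 m³
In gal: 0.067755 / 0.00378541 = 17.899 gal

17.90 gal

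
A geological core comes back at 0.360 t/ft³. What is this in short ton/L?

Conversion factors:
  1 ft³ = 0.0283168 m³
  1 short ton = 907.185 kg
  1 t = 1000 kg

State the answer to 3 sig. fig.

0.360 t/ft³ × 1000 kg/t ÷ 0.0283168 m³/ft³ = 12713.3 kg/m³
12713.3 kg/m³ ÷ 907.185 kg/short ton × 0.001 m³/L = 0.014014 short ton/L

0.0140 short ton/L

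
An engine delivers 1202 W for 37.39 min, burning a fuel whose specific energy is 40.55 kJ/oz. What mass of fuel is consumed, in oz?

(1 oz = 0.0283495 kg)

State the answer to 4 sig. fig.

66.50 oz

37.39 min → 2243.4 s
E = P × t = 1202 × 2243.4 = 2.69657×10⁶ J
40.55 kJ/oz → 1.43036×10⁶ J/kg
m = E / e_s = 2.69657×10⁶ / 1.43036×10⁶ = 1.88524 kg
In oz: 1.88524 / 0.0283495 = 66.4999 oz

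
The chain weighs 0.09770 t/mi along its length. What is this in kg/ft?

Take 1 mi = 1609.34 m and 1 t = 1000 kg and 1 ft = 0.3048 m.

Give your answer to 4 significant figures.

0.01850 kg/ft

0.09770 t/mi × 1000 kg/t ÷ 1609.34 m/mi = 0.0607081 kg/m
0.0607081 kg/m × 0.3048 m/ft = 0.0185038 kg/ft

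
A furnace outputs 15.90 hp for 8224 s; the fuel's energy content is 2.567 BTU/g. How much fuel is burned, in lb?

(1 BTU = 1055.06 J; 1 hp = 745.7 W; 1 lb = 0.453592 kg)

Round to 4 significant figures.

79.37 lb

15.90 hp → 11856.6 W
E = P × t = 11856.6 × 8224 = 9.75087×10⁷ J
2.567 BTU/g → 2.70834×10⁶ J/kg
m = E / e_s = 9.75087×10⁷ / 2.70834×10⁶ = 36.0031 kg
In lb: 36.0031 / 0.453592 = 79.3733 lb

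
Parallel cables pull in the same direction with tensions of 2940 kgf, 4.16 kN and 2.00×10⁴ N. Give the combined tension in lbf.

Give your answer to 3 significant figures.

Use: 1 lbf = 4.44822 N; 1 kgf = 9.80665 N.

2940 kgf × 9.80665 → 28831.6 N
4.16 kN × 1000 → 4160 N
2.00×10⁴ N (already N)
Sum: 28831.6 + 4160 + 20000 = 52991.6 N
In lbf: 52991.6 / 4.44822 = 11913 lbf

1.19×10⁴ lbf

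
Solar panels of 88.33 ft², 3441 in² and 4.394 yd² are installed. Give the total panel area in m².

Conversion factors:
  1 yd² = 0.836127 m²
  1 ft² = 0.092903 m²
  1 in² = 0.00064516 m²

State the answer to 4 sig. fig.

14.10 m²

88.33 ft² × 0.092903 = 8.20612 m²
3441 in² × 0.00064516 = 2.22 m²
4.394 yd² × 0.836127 = 3.67394 m²
Sum: 8.20612 + 2.22 + 3.67394 = 14.1001 m²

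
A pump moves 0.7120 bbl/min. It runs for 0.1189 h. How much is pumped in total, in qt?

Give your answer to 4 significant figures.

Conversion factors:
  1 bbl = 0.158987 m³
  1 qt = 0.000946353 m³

0.7120 bbl/min → 0.00188665 m³/s
0.1189 h → 428.04 s
V = Q × t = 0.00188665 × 428.04 = 0.807562 m³
In qt: 0.807562 / 0.000946353 = 853.341 qt

853.3 qt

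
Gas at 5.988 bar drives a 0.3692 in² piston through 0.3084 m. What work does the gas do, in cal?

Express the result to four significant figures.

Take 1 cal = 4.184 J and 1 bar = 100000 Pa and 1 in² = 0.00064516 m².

10.51 cal

5.988 bar → 598800 Pa
0.3692 in² → 2.38193×10⁻⁴ m²
F = P × A = 598800 × 2.38193×10⁻⁴ = 142.63 N
W = F × d = 142.63 × 0.3084 = 43.9871 J
In cal: 43.9871 / 4.184 = 10.5132 cal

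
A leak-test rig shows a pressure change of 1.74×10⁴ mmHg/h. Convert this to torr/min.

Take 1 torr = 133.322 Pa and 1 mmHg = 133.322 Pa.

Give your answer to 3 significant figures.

290 torr/min

1.74×10⁴ mmHg/h × 133.322 Pa/mmHg ÷ 3600 s/h = 644.39 Pa/s
644.39 Pa/s ÷ 133.322 Pa/torr × 60 s/min = 290 torr/min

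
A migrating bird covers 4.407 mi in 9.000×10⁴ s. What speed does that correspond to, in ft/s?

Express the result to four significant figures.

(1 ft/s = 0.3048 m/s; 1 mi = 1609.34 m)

0.2585 ft/s

4.407 mi × 1609.34 = 7092.36 m
v = d / t = 7092.36 m / 90000 s = 0.078804 m/s
0.078804 m/s ÷ (0.3048 m/s/ft/s) = 0.258543 ft/s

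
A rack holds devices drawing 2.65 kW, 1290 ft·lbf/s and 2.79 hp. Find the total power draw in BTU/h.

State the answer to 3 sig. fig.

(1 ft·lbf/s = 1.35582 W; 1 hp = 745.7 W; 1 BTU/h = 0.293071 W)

2.21×10⁴ BTU/h

2.65 kW × 1000 = 2650 W
1290 ft·lbf/s × 1.35582 = 1749.01 W
2.79 hp × 745.7 = 2080.5 W
Sum: 2650 + 1749.01 + 2080.5 = 6479.51 W
In BTU/h: 6479.51 / 0.293071 = 22109 BTU/h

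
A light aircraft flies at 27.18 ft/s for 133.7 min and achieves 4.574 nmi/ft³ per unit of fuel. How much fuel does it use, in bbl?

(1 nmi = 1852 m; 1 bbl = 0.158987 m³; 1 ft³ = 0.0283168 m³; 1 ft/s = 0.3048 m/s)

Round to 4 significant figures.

1.397 bbl

27.18 ft/s → 8.28446 m/s
133.7 min → 8022 s
d = v × t = 8.28446 × 8022 = 66457.9 m
4.574 nmi/ft³ → 299153 m/m³
V = d / (distance per unit fuel) = 66457.9 / 299153 = 0.222154 m³
In bbl: 0.222154 / 0.158987 = 1.39731 bbl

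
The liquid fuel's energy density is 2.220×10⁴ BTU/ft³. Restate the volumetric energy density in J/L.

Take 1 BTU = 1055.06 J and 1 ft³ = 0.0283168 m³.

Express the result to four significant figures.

8.272×10⁵ J/L

2.220×10⁴ BTU/ft³ × 1055.06 J/BTU ÷ 0.0283168 m³/ft³ = 8.27153×10⁸ J/m³
8.27153×10⁸ J/m³ × 0.001 m³/L = 827153 J/L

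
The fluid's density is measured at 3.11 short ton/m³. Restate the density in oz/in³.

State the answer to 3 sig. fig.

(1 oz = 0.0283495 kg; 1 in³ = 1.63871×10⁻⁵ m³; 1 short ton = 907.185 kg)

3.11 short ton/m³ × 907.185 kg/short ton = 2821.35 kg/m³
2821.35 kg/m³ ÷ 0.0283495 kg/oz × 1.63871×10⁻⁵ m³/in³ = 1.63085 oz/in³

1.63 oz/in³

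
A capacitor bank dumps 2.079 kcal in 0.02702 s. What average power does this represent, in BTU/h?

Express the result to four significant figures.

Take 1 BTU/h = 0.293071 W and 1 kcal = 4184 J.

2.079 kcal × 4184 = 8698.54 J
P = E / t = 8698.54 J / 0.02702 s = 321930 W
321930 W ÷ (0.293071 W/BTU/h) = 1.09847×10⁶ BTU/h

1.098×10⁶ BTU/h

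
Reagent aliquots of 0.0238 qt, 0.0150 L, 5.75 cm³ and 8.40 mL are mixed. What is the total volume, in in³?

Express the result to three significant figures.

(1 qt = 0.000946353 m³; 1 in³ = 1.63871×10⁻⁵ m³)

0.0238 qt × 0.000946353 → 2.25232×10⁻⁵ m³
0.0150 L × 0.001 → 1.5×10⁻⁵ m³
5.75 cm³ × 10⁻⁶ → 5.75×10⁻⁶ m³
8.40 mL × 10⁻⁶ → 8.4×10⁻⁶ m³
Sum: 2.25232×10⁻⁵ + 1.5×10⁻⁵ + 5.75×10⁻⁶ + 8.4×10⁻⁶ = 5.16732×10⁻⁵ m³
In in³: 5.16732×10⁻⁵ / 1.63871×10⁻⁵ = 3.15329 in³

3.15 in³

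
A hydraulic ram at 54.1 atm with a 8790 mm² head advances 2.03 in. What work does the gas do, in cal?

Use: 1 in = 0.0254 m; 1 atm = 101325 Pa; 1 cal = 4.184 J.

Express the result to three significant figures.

54.1 atm → 5.48168×10⁶ Pa
8790 mm² → 0.00879 m²
F = P × A = 5.48168×10⁶ × 0.00879 = 48184 N
2.03 in → 0.051562 m
W = F × d = 48184 × 0.051562 = 2484.46 J
In cal: 2484.46 / 4.184 = 593.8 cal

594 cal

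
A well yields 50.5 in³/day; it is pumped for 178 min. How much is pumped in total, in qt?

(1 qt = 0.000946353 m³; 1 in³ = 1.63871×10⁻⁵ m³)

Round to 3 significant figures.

0.108 qt

50.5 in³/day → 9.57811×10⁻⁹ m³/s
178 min → 10680 s
V = Q × t = 9.57811×10⁻⁹ × 10680 = 1.02294×10⁻⁴ m³
In qt: 1.02294×10⁻⁴ / 0.000946353 = 0.108093 qt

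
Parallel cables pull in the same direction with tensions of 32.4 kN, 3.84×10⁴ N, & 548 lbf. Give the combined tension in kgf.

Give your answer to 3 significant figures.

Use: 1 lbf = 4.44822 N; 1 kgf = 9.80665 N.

7470 kgf

32.4 kN × 1000 → 32400 N
3.84×10⁴ N (already N)
548 lbf × 4.44822 → 2437.62 N
Sum: 32400 + 38400 + 2437.62 = 73237.6 N
In kgf: 73237.6 / 9.80665 = 7468.16 kgf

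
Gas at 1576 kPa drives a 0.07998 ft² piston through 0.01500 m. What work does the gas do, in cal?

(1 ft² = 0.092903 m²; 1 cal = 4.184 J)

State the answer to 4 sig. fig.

41.98 cal

1576 kPa → 1.576×10⁶ Pa
0.07998 ft² → 0.00743038 m²
F = P × A = 1.576×10⁶ × 0.00743038 = 11710.3 N
W = F × d = 11710.3 × 0.015 = 175.654 J
In cal: 175.654 / 4.184 = 41.9823 cal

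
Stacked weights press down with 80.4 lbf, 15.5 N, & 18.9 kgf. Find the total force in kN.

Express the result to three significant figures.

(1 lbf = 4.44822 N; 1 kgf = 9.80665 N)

80.4 lbf × 4.44822 → 357.637 N
15.5 N (already N)
18.9 kgf × 9.80665 → 185.346 N
Sum: 357.637 + 15.5 + 185.346 = 558.483 N
In kN: 558.483 / 1000 = 0.558483 kN

0.558 kN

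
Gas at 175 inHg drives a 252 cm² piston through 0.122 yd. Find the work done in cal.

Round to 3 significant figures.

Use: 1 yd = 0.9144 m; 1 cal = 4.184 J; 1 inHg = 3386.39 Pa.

175 inHg → 592618 Pa
252 cm² → 0.0252 m²
F = P × A = 592618 × 0.0252 = 14934 N
0.122 yd → 0.111557 m
W = F × d = 14934 × 0.111557 = 1665.99 J
In cal: 1665.99 / 4.184 = 398.181 cal

398 cal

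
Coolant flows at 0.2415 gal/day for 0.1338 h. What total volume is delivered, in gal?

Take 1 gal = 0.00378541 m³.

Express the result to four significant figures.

0.2415 gal/day → 1.05807×10⁻⁸ m³/s
0.1338 h → 481.68 s
V = Q × t = 1.05807×10⁻⁸ × 481.68 = 5.09651×10⁻⁶ m³
In gal: 5.09651×10⁻⁶ / 0.00378541 = 0.00134636 gal

0.001346 gal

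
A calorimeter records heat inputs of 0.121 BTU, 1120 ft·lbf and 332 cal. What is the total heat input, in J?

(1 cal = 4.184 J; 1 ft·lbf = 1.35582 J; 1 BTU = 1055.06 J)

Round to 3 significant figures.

3040 J

0.121 BTU × 1055.06 → 127.662 J
1120 ft·lbf × 1.35582 → 1518.52 J
332 cal × 4.184 → 1389.09 J
Total: 127.662 + 1518.52 + 1389.09 = 3035.27 J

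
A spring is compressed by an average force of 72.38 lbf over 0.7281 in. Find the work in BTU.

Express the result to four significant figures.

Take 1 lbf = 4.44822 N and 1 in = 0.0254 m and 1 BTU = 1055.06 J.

0.005644 BTU

72.38 lbf × 4.44822 = 321.962 N
0.7281 in × 0.0254 = 0.0184937 m
W = F × d = 321.962 N × 0.0184937 m = 5.95427 J
5.95427 J ÷ (1055.06 J/BTU) = 0.00564354 BTU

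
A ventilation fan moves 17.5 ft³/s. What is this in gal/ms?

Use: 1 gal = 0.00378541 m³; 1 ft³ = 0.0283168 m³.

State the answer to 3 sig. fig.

0.131 gal/ms

17.5 ft³/s × 0.0283168 m³/ft³ = 0.495544 m³/s
0.495544 m³/s ÷ 0.00378541 m³/gal × 0.001 s/ms = 0.130909 gal/ms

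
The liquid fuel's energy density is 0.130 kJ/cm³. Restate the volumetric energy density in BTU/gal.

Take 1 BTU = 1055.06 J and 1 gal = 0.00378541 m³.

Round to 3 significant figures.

466 BTU/gal

0.130 kJ/cm³ × 1000 J/kJ ÷ 10⁻⁶ m³/cm³ = 1.3×10⁸ J/m³
1.3×10⁸ J/m³ ÷ 1055.06 J/BTU × 0.00378541 m³/gal = 466.422 BTU/gal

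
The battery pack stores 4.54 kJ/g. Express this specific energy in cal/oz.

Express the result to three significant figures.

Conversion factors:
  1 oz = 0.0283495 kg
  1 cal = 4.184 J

4.54 kJ/g × 1000 J/kJ ÷ 0.001 kg/g = 4.54×10⁶ J/kg
4.54×10⁶ J/kg ÷ 4.184 J/cal × 0.0283495 kg/oz = 30761.6 cal/oz

3.08×10⁴ cal/oz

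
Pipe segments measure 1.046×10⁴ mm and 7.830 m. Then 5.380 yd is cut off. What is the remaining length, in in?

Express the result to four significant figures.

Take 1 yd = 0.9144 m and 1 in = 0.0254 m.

526.4 in

1.046×10⁴ mm × 0.001 = 10.46 m
7.830 m (already m)
5.380 yd × 0.9144 = 4.91947 m
Sum: 10.46 + 7.83 − 4.91947 = 13.3705 m
In in: 13.3705 / 0.0254 = 526.398 in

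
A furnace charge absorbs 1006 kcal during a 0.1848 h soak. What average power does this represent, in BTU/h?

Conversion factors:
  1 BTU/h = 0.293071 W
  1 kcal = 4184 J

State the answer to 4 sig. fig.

2.159×10⁴ BTU/h

1006 kcal × 4184 → 4.2091×10⁶ J
0.1848 h × 3600 → 665.28 s
P = E / t = 4.2091×10⁶ J / 665.28 s = 6326.81 W
6326.81 W ÷ (0.293071 W/BTU/h) = 21588 BTU/h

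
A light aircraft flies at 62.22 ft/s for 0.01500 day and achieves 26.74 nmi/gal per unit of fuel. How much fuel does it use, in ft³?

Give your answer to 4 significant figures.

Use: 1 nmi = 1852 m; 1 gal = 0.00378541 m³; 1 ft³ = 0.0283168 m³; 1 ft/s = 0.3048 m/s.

0.06635 ft³

62.22 ft/s → 18.9647 m/s
0.01500 day → 1296 s
d = v × t = 18.9647 × 1296 = 24578.3 m
26.74 nmi/gal → 1.30825×10⁷ m/m³
V = d / (distance per unit fuel) = 24578.3 / 1.30825×10⁷ = 0.00187872 m³
In ft³: 0.00187872 / 0.0283168 = 0.0663465 ft³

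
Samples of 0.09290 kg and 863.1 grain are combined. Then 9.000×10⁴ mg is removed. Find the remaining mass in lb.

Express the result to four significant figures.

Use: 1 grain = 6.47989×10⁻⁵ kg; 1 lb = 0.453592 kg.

0.09290 kg (already kg)
863.1 grain × 6.47989×10⁻⁵ = 0.0559279 kg
9.000×10⁴ mg × 10⁻⁶ = 0.09 kg
Result: 0.0929 + 0.0559279 − 0.09 = 0.0588279 kg
In lb: 0.0588279 / 0.453592 = 0.129693 lb

0.1297 lb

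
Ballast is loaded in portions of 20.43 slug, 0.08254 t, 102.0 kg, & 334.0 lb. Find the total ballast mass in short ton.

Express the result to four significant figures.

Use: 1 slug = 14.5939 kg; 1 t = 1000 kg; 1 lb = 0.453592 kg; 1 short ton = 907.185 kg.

20.43 slug × 14.5939 = 298.153 kg
0.08254 t × 1000 = 82.54 kg
102.0 kg (already kg)
334.0 lb × 0.453592 = 151.5 kg
Combined: 298.153 + 82.54 + 102 + 151.5 = 634.193 kg
In short ton: 634.193 / 907.185 = 0.699078 short ton

0.6991 short ton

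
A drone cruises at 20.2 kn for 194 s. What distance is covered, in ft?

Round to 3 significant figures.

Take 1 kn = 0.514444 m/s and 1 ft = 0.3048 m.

20.2 kn × 0.514444 → 10.3918 m/s
d = v × t = 10.3918 m/s × 194 s = 2016.01 m
2016.01 m ÷ (0.3048 m/ft) = 6614.21 ft

6610 ft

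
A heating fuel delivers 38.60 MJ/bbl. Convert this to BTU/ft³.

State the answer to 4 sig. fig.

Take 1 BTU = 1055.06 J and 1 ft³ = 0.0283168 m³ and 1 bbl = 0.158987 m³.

6516 BTU/ft³

38.60 MJ/bbl × 1000000 J/MJ ÷ 0.158987 m³/bbl = 2.42787×10⁸ J/m³
2.42787×10⁸ J/m³ ÷ 1055.06 J/BTU × 0.0283168 m³/ft³ = 6516.17 BTU/ft³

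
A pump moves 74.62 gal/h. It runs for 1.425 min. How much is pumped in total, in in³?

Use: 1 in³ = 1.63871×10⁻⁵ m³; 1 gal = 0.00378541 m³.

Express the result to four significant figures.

409.4 in³

74.62 gal/h → 7.84631×10⁻⁵ m³/s
1.425 min → 85.5 s
V = Q × t = 7.84631×10⁻⁵ × 85.5 = 0.0067086 m³
In in³: 0.0067086 / 1.63871×10⁻⁵ = 409.383 in³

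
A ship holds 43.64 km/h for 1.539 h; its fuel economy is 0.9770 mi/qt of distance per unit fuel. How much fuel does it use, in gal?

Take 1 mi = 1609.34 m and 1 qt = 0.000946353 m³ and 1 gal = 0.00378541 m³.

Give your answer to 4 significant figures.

43.64 km/h → 12.1222 m/s
1.539 h → 5540.4 s
d = v × t = 12.1222 × 5540.4 = 67161.8 m
0.9770 mi/qt → 1.66146×10⁶ m/m³
V = d / (distance per unit fuel) = 67161.8 / 1.66146×10⁶ = 0.0404234 m³
In gal: 0.0404234 / 0.00378541 = 10.6787 gal

10.68 gal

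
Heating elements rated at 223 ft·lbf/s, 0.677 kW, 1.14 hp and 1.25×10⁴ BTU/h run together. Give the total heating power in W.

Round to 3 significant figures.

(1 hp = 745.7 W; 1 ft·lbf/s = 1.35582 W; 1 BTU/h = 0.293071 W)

5490 W

223 ft·lbf/s × 1.35582 = 302.348 W
0.677 kW × 1000 = 677 W
1.14 hp × 745.7 = 850.098 W
1.25×10⁴ BTU/h × 0.293071 = 3663.39 W
Combined: 302.348 + 677 + 850.098 + 3663.39 = 5492.84 W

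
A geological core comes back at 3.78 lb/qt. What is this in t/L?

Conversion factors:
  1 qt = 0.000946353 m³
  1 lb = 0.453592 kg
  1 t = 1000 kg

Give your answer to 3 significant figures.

0.00181 t/L

3.78 lb/qt × 0.453592 kg/lb ÷ 0.000946353 m³/qt = 1811.77 kg/m³
1811.77 kg/m³ ÷ 1000 kg/t × 0.001 m³/L = 0.00181177 t/L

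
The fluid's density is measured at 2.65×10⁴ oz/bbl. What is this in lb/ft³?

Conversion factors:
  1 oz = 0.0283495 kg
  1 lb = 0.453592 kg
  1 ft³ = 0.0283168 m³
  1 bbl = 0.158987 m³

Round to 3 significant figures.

2.65×10⁴ oz/bbl × 0.0283495 kg/oz ÷ 0.158987 m³/bbl = 4725.3 kg/m³
4725.3 kg/m³ ÷ 0.453592 kg/lb × 0.0283168 m³/ft³ = 294.991 lb/ft³

295 lb/ft³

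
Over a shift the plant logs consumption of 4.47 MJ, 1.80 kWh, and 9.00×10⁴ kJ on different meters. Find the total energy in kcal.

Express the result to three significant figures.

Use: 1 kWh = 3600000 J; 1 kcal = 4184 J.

2.41×10⁴ kcal

4.47 MJ × 1000000 → 4.47×10⁶ J
1.80 kWh × 3600000 → 6.48×10⁶ J
9.00×10⁴ kJ × 1000 → 9×10⁷ J
Total: 4.47×10⁶ + 6.48×10⁶ + 9×10⁷ = 1.0095×10⁸ J
In kcal: 1.0095×10⁸ / 4184 = 24127.6 kcal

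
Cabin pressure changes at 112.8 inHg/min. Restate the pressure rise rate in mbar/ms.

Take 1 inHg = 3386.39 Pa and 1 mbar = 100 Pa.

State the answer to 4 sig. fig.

112.8 inHg/min × 3386.39 Pa/inHg ÷ 60 s/min = 6366.41 Pa/s
6366.41 Pa/s ÷ 100 Pa/mbar × 0.001 s/ms = 0.0636641 mbar/ms

0.06366 mbar/ms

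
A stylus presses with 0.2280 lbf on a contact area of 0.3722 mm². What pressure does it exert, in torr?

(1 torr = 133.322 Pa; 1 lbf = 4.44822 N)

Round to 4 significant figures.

0.2280 lbf × 4.44822 → 1.01419 N
0.3722 mm² × 10⁻⁶ → 3.722×10⁻⁷ m²
P = F / A = 1.01419 N / 3.722×10⁻⁷ m² = 2.72485×10⁶ Pa
2.72485×10⁶ Pa ÷ (133.322 Pa/torr) = 20438.1 torr

2.044×10⁴ torr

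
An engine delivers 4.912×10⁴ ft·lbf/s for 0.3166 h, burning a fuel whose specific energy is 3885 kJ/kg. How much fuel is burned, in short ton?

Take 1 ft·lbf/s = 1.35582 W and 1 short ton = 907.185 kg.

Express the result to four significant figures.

4.912×10⁴ ft·lbf/s → 66597.9 W
0.3166 h → 1139.76 s
E = P × t = 66597.9 × 1139.76 = 7.59056×10⁷ J
3885 kJ/kg → 3.885×10⁶ J/kg
m = E / e_s = 7.59056×10⁷ / 3.885×10⁶ = 19.5381 kg
In short ton: 19.5381 / 907.185 = 0.0215371 short ton

0.02154 short ton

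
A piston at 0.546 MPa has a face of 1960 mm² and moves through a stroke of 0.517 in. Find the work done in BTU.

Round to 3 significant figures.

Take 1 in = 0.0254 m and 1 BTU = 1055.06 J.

0.0133 BTU

0.546 MPa → 546000 Pa
1960 mm² → 0.00196 m²
F = P × A = 546000 × 0.00196 = 1070.16 N
0.517 in → 0.0131318 m
W = F × d = 1070.16 × 0.0131318 = 14.0531 J
In BTU: 14.0531 / 1055.06 = 0.0133197 BTU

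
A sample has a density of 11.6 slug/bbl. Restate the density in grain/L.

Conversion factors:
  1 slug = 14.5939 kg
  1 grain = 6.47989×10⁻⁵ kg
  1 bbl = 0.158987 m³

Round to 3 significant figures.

11.6 slug/bbl × 14.5939 kg/slug ÷ 0.158987 m³/bbl = 1064.8 kg/m³
1064.8 kg/m³ ÷ 6.47989×10⁻⁵ kg/grain × 0.001 m³/L = 16432.4 grain/L

1.64×10⁴ grain/L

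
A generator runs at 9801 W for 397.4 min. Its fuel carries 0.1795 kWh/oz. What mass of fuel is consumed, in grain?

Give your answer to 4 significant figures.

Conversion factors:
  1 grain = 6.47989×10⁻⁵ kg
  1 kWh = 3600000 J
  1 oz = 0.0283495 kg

397.4 min → 23844 s
E = P × t = 9801 × 23844 = 2.33695×10⁸ J
0.1795 kWh/oz → 2.27941×10⁷ J/kg
m = E / e_s = 2.33695×10⁸ / 2.27941×10⁷ = 10.2524 kg
In grain: 10.2524 / 6.47989×10⁻⁵ = 158219 grain

1.582×10⁵ grain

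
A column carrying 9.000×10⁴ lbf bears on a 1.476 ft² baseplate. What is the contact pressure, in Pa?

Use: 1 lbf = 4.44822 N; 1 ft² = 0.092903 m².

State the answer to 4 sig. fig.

9.000×10⁴ lbf × 4.44822 = 400340 N
1.476 ft² × 0.092903 = 0.137125 m²
P = F / A = 400340 N / 0.137125 m² = 2.91953×10⁶ Pa

2.920×10⁶ Pa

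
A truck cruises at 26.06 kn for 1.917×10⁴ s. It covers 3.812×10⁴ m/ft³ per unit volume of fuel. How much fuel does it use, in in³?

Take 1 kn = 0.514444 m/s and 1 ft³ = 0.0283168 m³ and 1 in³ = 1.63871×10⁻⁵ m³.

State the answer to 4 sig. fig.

26.06 kn → 13.4064 m/s
d = v × t = 13.4064 × 19170 = 257001 m
3.812×10⁴ m/ft³ → 1.3462×10⁶ m/m³
V = d / (distance per unit fuel) = 257001 / 1.3462×10⁶ = 0.190908 m³
In in³: 0.190908 / 1.63871×10⁻⁵ = 11649.9 in³

1.165×10⁴ in³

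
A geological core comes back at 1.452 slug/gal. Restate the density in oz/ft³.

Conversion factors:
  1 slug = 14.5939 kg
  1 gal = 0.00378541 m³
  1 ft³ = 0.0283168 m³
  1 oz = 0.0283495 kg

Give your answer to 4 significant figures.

1.452 slug/gal × 14.5939 kg/slug ÷ 0.00378541 m³/gal = 5597.9 kg/m³
5597.9 kg/m³ ÷ 0.0283495 kg/oz × 0.0283168 m³/ft³ = 5591.44 oz/ft³

5591 oz/ft³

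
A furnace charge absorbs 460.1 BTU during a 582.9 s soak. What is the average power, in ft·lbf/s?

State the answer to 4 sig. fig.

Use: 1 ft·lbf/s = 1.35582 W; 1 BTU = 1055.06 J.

614.2 ft·lbf/s

460.1 BTU × 1055.06 = 485433 J
P = E / t = 485433 J / 582.9 s = 832.79 W
832.79 W ÷ (1.35582 W/ft·lbf/s) = 614.233 ft·lbf/s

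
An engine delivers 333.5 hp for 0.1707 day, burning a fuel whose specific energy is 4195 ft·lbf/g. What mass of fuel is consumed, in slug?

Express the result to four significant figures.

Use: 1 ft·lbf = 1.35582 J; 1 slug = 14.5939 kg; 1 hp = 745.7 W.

44.19 slug

333.5 hp → 248691 W
0.1707 day → 14748.5 s
E = P × t = 248691 × 14748.5 = 3.66782×10⁹ J
4195 ft·lbf/g → 5.68766×10⁶ J/kg
m = E / e_s = 3.66782×10⁹ / 5.68766×10⁶ = 644.873 kg
In slug: 644.873 / 14.5939 = 44.1878 slug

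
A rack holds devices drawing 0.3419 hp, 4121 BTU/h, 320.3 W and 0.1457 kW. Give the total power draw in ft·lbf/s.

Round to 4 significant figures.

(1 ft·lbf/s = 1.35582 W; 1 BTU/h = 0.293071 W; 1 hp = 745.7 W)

1423 ft·lbf/s

0.3419 hp × 745.7 → 254.955 W
4121 BTU/h × 0.293071 → 1207.75 W
320.3 W (already W)
0.1457 kW × 1000 → 145.7 W
Sum: 254.955 + 1207.75 + 320.3 + 145.7 = 1928.7 W
In ft·lbf/s: 1928.7 / 1.35582 = 1422.53 ft·lbf/s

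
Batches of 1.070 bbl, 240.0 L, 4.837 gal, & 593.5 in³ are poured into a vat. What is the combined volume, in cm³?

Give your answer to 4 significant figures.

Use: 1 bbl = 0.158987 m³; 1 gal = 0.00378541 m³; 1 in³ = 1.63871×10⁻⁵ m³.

1.070 bbl × 0.158987 = 0.170116 m³
240.0 L × 0.001 = 0.24 m³
4.837 gal × 0.00378541 = 0.01831 m³
593.5 in³ × 1.63871×10⁻⁵ = 0.00972574 m³
Total: 0.170116 + 0.24 + 0.01831 + 0.00972574 = 0.438152 m³
In cm³: 0.438152 / 10⁻⁶ = 438152 cm³

4.382×10⁵ cm³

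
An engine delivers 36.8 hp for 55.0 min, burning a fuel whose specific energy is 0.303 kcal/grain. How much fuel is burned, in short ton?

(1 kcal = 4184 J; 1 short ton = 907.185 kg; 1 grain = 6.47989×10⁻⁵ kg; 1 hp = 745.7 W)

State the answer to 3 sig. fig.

36.8 hp → 27441.8 W
55.0 min → 3300 s
E = P × t = 27441.8 × 3300 = 9.05579×10⁷ J
0.303 kcal/grain → 1.95644×10⁷ J/kg
m = E / e_s = 9.05579×10⁷ / 1.95644×10⁷ = 4.62871 kg
In short ton: 4.62871 / 907.185 = 0.00510228 short ton

0.00510 short ton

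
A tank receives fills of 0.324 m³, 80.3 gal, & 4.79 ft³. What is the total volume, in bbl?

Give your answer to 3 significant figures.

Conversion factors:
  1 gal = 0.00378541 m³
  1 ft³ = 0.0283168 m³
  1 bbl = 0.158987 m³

0.324 m³ (already m³)
80.3 gal × 0.00378541 → 0.303968 m³
4.79 ft³ × 0.0283168 → 0.135637 m³
Sum: 0.324 + 0.303968 + 0.135637 = 0.763605 m³
In bbl: 0.763605 / 0.158987 = 4.80294 bbl

4.80 bbl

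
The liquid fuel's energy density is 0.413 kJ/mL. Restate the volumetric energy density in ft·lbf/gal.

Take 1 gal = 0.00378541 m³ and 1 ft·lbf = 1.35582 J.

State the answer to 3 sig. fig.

1.15×10⁶ ft·lbf/gal

0.413 kJ/mL × 1000 J/kJ ÷ 10⁻⁶ m³/mL = 4.13×10⁸ J/m³
4.13×10⁸ J/m³ ÷ 1.35582 J/ft·lbf × 0.00378541 m³/gal = 1.15308×10⁶ ft·lbf/gal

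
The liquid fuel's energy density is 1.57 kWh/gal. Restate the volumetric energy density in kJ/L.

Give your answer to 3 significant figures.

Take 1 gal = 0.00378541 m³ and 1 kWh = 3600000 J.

1490 kJ/L

1.57 kWh/gal × 3600000 J/kWh ÷ 0.00378541 m³/gal = 1.4931×10⁹ J/m³
1.4931×10⁹ J/m³ ÷ 1000 J/kJ × 0.001 m³/L = 1493.1 kJ/L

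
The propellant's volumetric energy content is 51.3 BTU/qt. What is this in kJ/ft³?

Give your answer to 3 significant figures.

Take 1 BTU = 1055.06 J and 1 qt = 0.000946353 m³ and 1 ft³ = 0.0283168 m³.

1620 kJ/ft³

51.3 BTU/qt × 1055.06 J/BTU ÷ 0.000946353 m³/qt = 5.71928×10⁷ J/m³
5.71928×10⁷ J/m³ ÷ 1000 J/kJ × 0.0283168 m³/ft³ = 1619.52 kJ/ft³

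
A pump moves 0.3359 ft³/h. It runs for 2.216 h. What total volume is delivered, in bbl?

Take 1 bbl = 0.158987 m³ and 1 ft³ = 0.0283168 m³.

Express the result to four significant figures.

0.3359 ft³/h → 2.64211×10⁻⁶ m³/s
2.216 h → 7977.6 s
V = Q × t = 2.64211×10⁻⁶ × 7977.6 = 0.0210777 m³
In bbl: 0.0210777 / 0.158987 = 0.132575 bbl

0.1326 bbl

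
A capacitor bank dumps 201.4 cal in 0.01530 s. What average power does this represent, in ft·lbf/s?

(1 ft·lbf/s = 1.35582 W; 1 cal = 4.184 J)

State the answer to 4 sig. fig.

4.062×10⁴ ft·lbf/s

201.4 cal × 4.184 → 842.658 J
P = E / t = 842.658 J / 0.0153 s = 55075.7 W
55075.7 W ÷ (1.35582 W/ft·lbf/s) = 40621.7 ft·lbf/s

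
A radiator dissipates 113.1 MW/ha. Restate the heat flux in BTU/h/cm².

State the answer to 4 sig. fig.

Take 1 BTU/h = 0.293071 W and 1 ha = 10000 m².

3.859 BTU/h/cm²

113.1 MW/ha × 1000000 W/MW ÷ 10000 m²/ha = 11310 W/m²
11310 W/m² ÷ 0.293071 W/BTU/h × 0.0001 m²/cm² = 3.85913 BTU/h/cm²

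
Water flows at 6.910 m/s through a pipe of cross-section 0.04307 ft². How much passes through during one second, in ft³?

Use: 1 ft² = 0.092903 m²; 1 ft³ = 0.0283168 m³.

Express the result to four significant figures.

0.9764 ft³

0.04307 ft² × 0.092903 → 0.00400133 m²
V = v × A × t = 6.91 m/s × 0.00400133 m² × 1 s = 0.0276492 m³
0.0276492 m³ ÷ (0.0283168 m³/ft³) = 0.976424 ft³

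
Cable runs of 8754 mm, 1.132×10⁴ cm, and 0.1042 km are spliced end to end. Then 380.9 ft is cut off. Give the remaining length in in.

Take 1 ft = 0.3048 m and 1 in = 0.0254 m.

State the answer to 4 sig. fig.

4333 in

8754 mm × 0.001 = 8.754 m
1.132×10⁴ cm × 0.01 = 113.2 m
0.1042 km × 1000 = 104.2 m
380.9 ft × 0.3048 = 116.098 m
Net: 8.754 + 113.2 + 104.2 − 116.098 = 110.056 m
In in: 110.056 / 0.0254 = 4332.91 in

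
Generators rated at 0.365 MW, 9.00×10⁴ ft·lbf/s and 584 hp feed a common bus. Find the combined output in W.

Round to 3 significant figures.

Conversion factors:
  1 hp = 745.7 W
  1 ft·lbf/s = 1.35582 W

0.365 MW × 1000000 = 365000 W
9.00×10⁴ ft·lbf/s × 1.35582 = 122024 W
584 hp × 745.7 = 435489 W
Combined: 365000 + 122024 + 435489 = 922513 W

9.23×10⁵ W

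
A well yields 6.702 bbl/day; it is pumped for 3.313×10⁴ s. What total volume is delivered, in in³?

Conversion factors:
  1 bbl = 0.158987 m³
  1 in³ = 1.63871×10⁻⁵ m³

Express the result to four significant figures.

6.702 bbl/day → 1.23325×10⁻⁵ m³/s
V = Q × t = 1.23325×10⁻⁵ × 33130 = 0.408576 m³
In in³: 0.408576 / 1.63871×10⁻⁵ = 24932.8 in³

2.493×10⁴ in³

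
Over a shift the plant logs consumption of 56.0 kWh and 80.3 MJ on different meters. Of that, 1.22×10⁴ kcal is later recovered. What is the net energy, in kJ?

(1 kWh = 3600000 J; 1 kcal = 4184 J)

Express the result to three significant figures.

56.0 kWh × 3600000 = 2.016×10⁸ J
80.3 MJ × 1000000 = 8.03×10⁷ J
1.22×10⁴ kcal × 4184 = 5.10448×10⁷ J
Result: 2.016×10⁸ + 8.03×10⁷ − 5.10448×10⁷ = 2.30855×10⁸ J
In kJ: 2.30855×10⁸ / 1000 = 230855 kJ

2.31×10⁵ kJ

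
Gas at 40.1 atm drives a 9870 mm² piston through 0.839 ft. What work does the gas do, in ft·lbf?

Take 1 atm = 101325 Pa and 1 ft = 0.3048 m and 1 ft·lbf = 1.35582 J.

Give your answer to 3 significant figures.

7560 ft·lbf

40.1 atm → 4.06313×10⁶ Pa
9870 mm² → 0.00987 m²
F = P × A = 4.06313×10⁶ × 0.00987 = 40103.1 N
0.839 ft → 0.255727 m
W = F × d = 40103.1 × 0.255727 = 10255.4 J
In ft·lbf: 10255.4 / 1.35582 = 7563.98 ft·lbf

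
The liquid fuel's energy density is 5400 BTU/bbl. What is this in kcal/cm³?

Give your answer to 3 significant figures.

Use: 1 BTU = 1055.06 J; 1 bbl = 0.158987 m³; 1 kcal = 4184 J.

0.00856 kcal/cm³

5400 BTU/bbl × 1055.06 J/BTU ÷ 0.158987 m³/bbl = 3.58352×10⁷ J/m³
3.58352×10⁷ J/m³ ÷ 4184 J/kcal × 10⁻⁶ m³/cm³ = 0.00856482 kcal/cm³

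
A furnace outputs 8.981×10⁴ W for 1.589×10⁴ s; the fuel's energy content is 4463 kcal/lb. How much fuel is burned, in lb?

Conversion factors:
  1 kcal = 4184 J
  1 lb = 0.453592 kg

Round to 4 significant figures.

76.42 lb

E = P × t = 89810 × 15890 = 1.42708×10⁹ J
4463 kcal/lb → 4.11674×10⁷ J/kg
m = E / e_s = 1.42708×10⁹ / 4.11674×10⁷ = 34.6653 kg
In lb: 34.6653 / 0.453592 = 76.424 lb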